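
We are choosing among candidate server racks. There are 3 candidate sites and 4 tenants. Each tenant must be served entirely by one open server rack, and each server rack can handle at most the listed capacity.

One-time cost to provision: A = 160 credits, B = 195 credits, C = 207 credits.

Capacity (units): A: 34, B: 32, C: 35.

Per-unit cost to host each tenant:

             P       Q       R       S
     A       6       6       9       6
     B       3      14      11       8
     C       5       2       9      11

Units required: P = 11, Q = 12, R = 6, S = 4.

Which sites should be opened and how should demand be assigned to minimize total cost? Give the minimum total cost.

Minimum total cost: 376

Open {A}: P→A 6·11=66, Q→A 6·12=72, R→A 9·6=54, S→A 6·4=24.
Loads: A carries 33/34. Service 216; fixed 160; total 376.
Next best feasible plan costs 384.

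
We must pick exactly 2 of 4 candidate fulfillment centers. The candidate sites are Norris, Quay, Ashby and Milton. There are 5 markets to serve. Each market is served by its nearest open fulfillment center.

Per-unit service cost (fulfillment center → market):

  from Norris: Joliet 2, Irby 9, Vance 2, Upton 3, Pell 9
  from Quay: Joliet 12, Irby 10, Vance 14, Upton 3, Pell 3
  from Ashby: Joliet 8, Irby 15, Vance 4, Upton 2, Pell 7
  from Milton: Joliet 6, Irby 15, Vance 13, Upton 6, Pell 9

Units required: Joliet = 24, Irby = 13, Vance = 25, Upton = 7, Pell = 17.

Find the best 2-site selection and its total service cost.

With exactly 2 open, each market uses its cheapest among the chosen.
{Norris, Quay}: Joliet→Norris 2·24=48, Irby→Norris 9·13=117, Vance→Norris 2·25=50, Upton→Norris 3·7=21, Pell→Quay 3·17=51. Service cost 287.
{Norris, Ashby}: service cost 348
{Norris, Milton}: service cost 389
Among all 6 size-2 choices, {Norris, Quay} is lowest.

Choose Norris and Quay; total service cost 287.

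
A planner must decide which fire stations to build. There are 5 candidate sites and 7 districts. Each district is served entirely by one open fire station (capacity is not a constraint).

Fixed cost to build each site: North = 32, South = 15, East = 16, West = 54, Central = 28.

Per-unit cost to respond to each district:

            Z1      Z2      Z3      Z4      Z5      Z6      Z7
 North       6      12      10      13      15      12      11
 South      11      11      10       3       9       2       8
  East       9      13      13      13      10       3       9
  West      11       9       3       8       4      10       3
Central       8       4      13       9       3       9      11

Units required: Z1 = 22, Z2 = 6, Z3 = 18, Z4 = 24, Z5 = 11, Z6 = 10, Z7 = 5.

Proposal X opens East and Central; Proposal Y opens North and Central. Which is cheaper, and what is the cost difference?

Proposal X: {East, Central}: Z1→Central 8·22=176, Z2→Central 4·6=24, Z3→East 13·18=234, Z4→Central 9·24=216, Z5→Central 3·11=33, Z6→East 3·10=30, Z7→East 9·5=45. Service 758; fixed 44; total 802.
Proposal Y: {North, Central}: Z1→North 6·22=132, Z2→Central 4·6=24, Z3→North 10·18=180, Z4→Central 9·24=216, Z5→Central 3·11=33, Z6→Central 9·10=90, Z7→North 11·5=55. Service 730; fixed 60; total 790.
Difference: |802 − 790| = 12.

Proposal Y is cheaper by 12.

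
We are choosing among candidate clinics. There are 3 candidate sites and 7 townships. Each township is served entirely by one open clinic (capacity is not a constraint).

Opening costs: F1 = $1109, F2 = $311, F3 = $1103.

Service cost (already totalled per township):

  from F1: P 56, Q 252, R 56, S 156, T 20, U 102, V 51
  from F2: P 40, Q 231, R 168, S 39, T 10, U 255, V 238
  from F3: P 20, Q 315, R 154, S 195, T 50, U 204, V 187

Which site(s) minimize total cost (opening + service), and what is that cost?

For any fixed open set, each township goes to its cheapest open site; total = fixed + service.
{F2}: P→F2 40, Q→F2 231, R→F2 168, S→F2 39, T→F2 10, U→F2 255, V→F2 238. Service 981; fixed 311; total 1292.
{F1}: P→F1 56, Q→F1 252, R→F1 56, S→F1 156, T→F1 20, U→F1 102, V→F1 51. Service 693; fixed 1109; total 1802.
{F1, F2}: service 529 + fixed 1420 = 1949
{F1, F2, F3}: P→F3 20, Q→F2 231, R→F1 56, S→F2 39, T→F2 10, U→F1 102, V→F1 51. Service 509; fixed 2523; total 3032.
No other subset beats 1292.

Open F2 only; minimum total cost 1292.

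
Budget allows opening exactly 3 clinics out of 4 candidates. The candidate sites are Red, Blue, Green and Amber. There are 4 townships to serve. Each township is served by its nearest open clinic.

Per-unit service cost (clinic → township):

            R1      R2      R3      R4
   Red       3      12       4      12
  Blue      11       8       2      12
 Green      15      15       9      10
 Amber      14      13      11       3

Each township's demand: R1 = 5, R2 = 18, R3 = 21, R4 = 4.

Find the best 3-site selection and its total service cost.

Choose Red, Blue and Amber; total service cost 213.

With exactly 3 open, each township uses its cheapest among the chosen.
{Red, Blue, Amber}: R1→Red 3·5=15, R2→Blue 8·18=144, R3→Blue 2·21=42, R4→Amber 3·4=12. Service cost 213.
{Red, Blue, Green}: service cost 241
{Blue, Green, Amber}: service cost 253
Among all 4 size-3 choices, {Red, Blue, Amber} is lowest.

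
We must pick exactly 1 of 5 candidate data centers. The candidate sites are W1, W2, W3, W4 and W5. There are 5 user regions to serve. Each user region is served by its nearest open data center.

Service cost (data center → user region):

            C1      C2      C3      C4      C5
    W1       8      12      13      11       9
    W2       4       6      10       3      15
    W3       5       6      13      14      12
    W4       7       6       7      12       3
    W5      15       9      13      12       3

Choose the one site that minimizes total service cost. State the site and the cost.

Choose W4 only; total service cost 35.

With exactly 1 open, each user region uses its cheapest among the chosen.
{W4}: C1→W4 7, C2→W4 6, C3→W4 7, C4→W4 12, C5→W4 3. Service cost 35.
{W2}: service cost 38
{W3}: service cost 50
Among all 5 size-1 choices, {W4} is lowest.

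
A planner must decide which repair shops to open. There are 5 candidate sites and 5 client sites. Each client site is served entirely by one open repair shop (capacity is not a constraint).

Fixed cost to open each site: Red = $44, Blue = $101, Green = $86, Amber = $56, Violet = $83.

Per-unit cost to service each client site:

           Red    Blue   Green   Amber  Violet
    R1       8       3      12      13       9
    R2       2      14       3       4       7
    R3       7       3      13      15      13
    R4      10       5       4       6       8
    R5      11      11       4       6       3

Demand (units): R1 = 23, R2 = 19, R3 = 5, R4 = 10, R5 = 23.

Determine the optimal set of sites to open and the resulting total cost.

Open Blue and Green; minimum total cost 460.

For any fixed open set, each client site goes to its cheapest open site; total = fixed + service.
{Blue, Green}: R1→Blue 3·23=69, R2→Green 3·19=57, R3→Blue 3·5=15, R4→Green 4·10=40, R5→Green 4·23=92. Service 273; fixed 187; total 460.
{Red, Blue, Violet}: R1→Blue 3·23=69, R2→Red 2·19=38, R3→Blue 3·5=15, R4→Blue 5·10=50, R5→Violet 3·23=69. Service 241; fixed 228; total 469.
{Red, Blue, Green}: R1→Blue 3·23=69, R2→Red 2·19=38, R3→Blue 3·5=15, R4→Green 4·10=40, R5→Green 4·23=92. Service 254; fixed 231; total 485.
{Red, Blue, Green, Amber, Violet}: service 231 + fixed 370 = 601
No other subset beats 460.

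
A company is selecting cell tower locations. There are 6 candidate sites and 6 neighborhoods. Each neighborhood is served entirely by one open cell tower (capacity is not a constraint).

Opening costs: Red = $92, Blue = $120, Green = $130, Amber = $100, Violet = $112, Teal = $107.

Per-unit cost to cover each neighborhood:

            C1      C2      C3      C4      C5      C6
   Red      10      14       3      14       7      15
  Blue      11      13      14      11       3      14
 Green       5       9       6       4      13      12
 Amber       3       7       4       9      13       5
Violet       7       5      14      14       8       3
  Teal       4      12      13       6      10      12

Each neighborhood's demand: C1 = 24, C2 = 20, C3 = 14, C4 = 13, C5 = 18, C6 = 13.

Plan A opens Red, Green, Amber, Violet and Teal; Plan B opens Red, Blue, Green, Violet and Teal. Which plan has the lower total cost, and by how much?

Plan B is cheaper by 28.

Plan A: {Red, Green, Amber, Violet, Teal}: C1→Amber 3·24=72, C2→Violet 5·20=100, C3→Red 3·14=42, C4→Green 4·13=52, C5→Red 7·18=126, C6→Violet 3·13=39. Service 431; fixed 541; total 972.
Plan B: {Red, Blue, Green, Violet, Teal}: C1→Teal 4·24=96, C2→Violet 5·20=100, C3→Red 3·14=42, C4→Green 4·13=52, C5→Blue 3·18=54, C6→Violet 3·13=39. Service 383; fixed 561; total 944.
Difference: |972 − 944| = 28.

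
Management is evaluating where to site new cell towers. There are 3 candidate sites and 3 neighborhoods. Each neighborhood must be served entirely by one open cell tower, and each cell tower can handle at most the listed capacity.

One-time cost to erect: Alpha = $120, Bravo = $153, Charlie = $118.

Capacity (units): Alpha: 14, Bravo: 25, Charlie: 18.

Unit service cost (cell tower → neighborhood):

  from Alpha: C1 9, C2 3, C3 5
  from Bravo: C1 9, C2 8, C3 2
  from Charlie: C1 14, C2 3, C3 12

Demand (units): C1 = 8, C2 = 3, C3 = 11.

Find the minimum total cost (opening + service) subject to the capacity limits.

Minimum total cost: 271

Open {Bravo}: C1→Bravo 9·8=72, C2→Bravo 8·3=24, C3→Bravo 2·11=22.
Loads: Bravo carries 22/25. Service 118; fixed 153; total 271.
Next best feasible plan costs 374.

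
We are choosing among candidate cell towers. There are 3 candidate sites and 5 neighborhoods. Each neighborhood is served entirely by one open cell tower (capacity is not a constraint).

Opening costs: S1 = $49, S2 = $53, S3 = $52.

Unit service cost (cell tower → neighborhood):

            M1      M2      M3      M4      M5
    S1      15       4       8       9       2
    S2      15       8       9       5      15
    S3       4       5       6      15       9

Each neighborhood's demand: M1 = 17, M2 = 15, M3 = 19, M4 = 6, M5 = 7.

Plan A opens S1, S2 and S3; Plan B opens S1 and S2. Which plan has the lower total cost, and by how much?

Plan A: {S1, S2, S3}: M1→S3 4·17=68, M2→S1 4·15=60, M3→S3 6·19=114, M4→S2 5·6=30, M5→S1 2·7=14. Service 286; fixed 154; total 440.
Plan B: {S1, S2}: M1→S1 15·17=255, M2→S1 4·15=60, M3→S1 8·19=152, M4→S2 5·6=30, M5→S1 2·7=14. Service 511; fixed 102; total 613.
Difference: |440 − 613| = 173.

Plan A is cheaper by 173.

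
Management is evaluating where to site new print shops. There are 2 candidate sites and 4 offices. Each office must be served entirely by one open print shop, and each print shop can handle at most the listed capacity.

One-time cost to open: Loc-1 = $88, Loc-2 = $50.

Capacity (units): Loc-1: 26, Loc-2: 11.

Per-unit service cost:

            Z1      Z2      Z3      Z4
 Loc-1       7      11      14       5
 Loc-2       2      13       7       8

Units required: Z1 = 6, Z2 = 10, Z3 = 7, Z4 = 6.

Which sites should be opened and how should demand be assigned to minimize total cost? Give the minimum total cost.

Open {Loc-1, Loc-2}: Z1→Loc-1 7·6=42, Z2→Loc-1 11·10=110, Z3→Loc-2 7·7=49, Z4→Loc-1 5·6=30.
Loads: Loc-1 carries 22/26, Loc-2 carries 7/11. Service 231; fixed 138; total 369.
Next best feasible plan costs 388.

Minimum total cost: 369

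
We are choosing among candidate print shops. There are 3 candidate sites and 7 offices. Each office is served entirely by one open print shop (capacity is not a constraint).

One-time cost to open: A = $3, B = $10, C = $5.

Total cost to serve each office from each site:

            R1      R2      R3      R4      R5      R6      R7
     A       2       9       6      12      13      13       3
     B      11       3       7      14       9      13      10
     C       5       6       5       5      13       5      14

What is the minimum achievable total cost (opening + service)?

Minimum total cost: 47

For any fixed open set, each office goes to its cheapest open site; total = fixed + service.
{A, C}: R1→A 2, R2→C 6, R3→C 5, R4→C 5, R5→A 13, R6→C 5, R7→A 3. Service 39; fixed 8; total 47.
{A, B, C}: service 32 + fixed 18 = 50
{B, C}: R1→C 5, R2→B 3, R3→C 5, R4→C 5, R5→B 9, R6→C 5, R7→B 10. Service 42; fixed 15; total 57.
{A}: service 58 + fixed 3 = 61
No other subset beats 47.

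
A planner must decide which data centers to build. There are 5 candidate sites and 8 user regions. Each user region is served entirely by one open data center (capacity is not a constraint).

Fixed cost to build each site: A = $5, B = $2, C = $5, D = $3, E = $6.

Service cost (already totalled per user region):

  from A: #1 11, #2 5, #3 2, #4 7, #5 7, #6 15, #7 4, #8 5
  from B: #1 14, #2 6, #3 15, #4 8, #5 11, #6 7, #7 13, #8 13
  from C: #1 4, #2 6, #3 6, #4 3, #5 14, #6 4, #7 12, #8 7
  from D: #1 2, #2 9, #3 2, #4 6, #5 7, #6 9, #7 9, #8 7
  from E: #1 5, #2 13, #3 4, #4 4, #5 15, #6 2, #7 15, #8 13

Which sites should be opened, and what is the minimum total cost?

For any fixed open set, each user region goes to its cheapest open site; total = fixed + service.
{A, C}: #1→C 4, #2→A 5, #3→A 2, #4→C 3, #5→A 7, #6→C 4, #7→A 4, #8→A 5. Service 34; fixed 10; total 44.
{A, C, D}: service 32 + fixed 13 = 45
{A, D, E}: #1→D 2, #2→A 5, #3→A 2, #4→E 4, #5→A 7, #6→E 2, #7→A 4, #8→A 5. Service 31; fixed 14; total 45.
{A, B, C, D, E}: #1→D 2, #2→A 5, #3→A 2, #4→C 3, #5→A 7, #6→E 2, #7→A 4, #8→A 5. Service 30; fixed 21; total 51.
No other subset beats 44.

Open A and C; minimum total cost 44.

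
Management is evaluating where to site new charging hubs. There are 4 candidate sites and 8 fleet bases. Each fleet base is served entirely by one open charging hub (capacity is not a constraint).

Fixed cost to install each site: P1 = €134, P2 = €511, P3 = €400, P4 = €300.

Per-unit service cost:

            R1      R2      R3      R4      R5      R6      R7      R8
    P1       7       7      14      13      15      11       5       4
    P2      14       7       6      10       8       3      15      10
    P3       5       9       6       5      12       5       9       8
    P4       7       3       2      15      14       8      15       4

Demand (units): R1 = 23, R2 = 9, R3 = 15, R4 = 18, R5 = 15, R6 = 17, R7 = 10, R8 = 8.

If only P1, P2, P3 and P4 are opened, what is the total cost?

Total cost: 1860

Each fleet base is assigned to its cheapest site among the open ones.
{P1, P2, P3, P4}: R1→P3 5·23=115, R2→P4 3·9=27, R3→P4 2·15=30, R4→P3 5·18=90, R5→P2 8·15=120, R6→P2 3·17=51, R7→P1 5·10=50, R8→P1 4·8=32. Service 515; fixed 1345; total 1860.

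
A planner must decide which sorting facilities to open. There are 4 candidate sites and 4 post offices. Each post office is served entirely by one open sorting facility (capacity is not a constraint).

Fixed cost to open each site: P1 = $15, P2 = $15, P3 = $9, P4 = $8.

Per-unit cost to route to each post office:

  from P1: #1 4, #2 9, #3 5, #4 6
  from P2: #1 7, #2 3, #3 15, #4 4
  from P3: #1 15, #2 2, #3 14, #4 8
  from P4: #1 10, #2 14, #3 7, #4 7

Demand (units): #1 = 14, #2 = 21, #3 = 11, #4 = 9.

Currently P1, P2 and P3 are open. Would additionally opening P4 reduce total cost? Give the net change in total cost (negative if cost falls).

No — net change +8 (cost rises by 8).

Current service cost with {P1, P2, P3}: 189.
Adding P4: each post office re-picks its cheapest; new service cost 189, saving 0.
Extra fixed cost: 8. Net change = 8 − 0 = 8.
(Totals: 228 → 236.)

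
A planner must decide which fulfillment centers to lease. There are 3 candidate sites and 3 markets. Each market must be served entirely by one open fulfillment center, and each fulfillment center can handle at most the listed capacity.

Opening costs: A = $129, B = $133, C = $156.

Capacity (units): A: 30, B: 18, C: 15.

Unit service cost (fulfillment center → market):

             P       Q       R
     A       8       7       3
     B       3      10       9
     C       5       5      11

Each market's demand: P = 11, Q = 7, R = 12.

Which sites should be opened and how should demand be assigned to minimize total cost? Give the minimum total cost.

Open {A}: P→A 8·11=88, Q→A 7·7=49, R→A 3·12=36.
Loads: A carries 30/30. Service 173; fixed 129; total 302.
Next best feasible plan costs 380.

Minimum total cost: 302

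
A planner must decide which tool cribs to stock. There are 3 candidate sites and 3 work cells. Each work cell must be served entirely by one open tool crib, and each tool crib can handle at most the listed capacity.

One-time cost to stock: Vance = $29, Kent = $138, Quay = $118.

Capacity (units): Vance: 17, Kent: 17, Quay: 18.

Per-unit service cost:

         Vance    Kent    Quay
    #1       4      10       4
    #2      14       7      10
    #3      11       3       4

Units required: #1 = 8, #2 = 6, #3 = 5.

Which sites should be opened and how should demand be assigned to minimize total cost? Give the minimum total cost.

Minimum total cost: 256

Open {Vance, Kent}: #1→Vance 4·8=32, #2→Kent 7·6=42, #3→Kent 3·5=15.
Loads: Vance carries 8/17, Kent carries 11/17. Service 89; fixed 167; total 256.
Next best feasible plan costs 259.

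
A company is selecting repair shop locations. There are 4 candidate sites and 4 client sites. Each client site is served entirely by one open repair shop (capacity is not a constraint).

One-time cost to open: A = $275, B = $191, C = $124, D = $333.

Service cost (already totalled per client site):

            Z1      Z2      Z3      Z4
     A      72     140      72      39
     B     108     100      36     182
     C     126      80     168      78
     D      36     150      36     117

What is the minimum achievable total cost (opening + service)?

For any fixed open set, each client site goes to its cheapest open site; total = fixed + service.
{C}: Z1→C 126, Z2→C 80, Z3→C 168, Z4→C 78. Service 452; fixed 124; total 576.
{A}: Z1→A 72, Z2→A 140, Z3→A 72, Z4→A 39. Service 323; fixed 275; total 598.
{B}: Z1→B 108, Z2→B 100, Z3→B 36, Z4→B 182. Service 426; fixed 191; total 617.
{A, B, C, D}: service 191 + fixed 923 = 1114
No other subset beats 576.

Minimum total cost: 576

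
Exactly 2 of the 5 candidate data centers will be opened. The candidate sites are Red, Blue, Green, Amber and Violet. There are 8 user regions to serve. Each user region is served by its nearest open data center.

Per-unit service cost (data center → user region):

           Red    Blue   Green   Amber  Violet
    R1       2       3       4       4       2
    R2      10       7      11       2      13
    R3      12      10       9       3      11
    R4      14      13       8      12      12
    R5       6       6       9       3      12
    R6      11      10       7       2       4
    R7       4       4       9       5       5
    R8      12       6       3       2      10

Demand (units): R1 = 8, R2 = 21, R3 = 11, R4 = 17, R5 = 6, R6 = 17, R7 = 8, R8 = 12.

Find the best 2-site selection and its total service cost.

Choose Green and Amber; total service cost 359.

With exactly 2 open, each user region uses its cheapest among the chosen.
{Green, Amber}: R1→Green 4·8=32, R2→Amber 2·21=42, R3→Amber 3·11=33, R4→Green 8·17=136, R5→Amber 3·6=18, R6→Amber 2·17=34, R7→Amber 5·8=40, R8→Amber 2·12=24. Service cost 359.
{Red, Amber}: service cost 403
{Blue, Amber}: service cost 411
Among all 10 size-2 choices, {Green, Amber} is lowest.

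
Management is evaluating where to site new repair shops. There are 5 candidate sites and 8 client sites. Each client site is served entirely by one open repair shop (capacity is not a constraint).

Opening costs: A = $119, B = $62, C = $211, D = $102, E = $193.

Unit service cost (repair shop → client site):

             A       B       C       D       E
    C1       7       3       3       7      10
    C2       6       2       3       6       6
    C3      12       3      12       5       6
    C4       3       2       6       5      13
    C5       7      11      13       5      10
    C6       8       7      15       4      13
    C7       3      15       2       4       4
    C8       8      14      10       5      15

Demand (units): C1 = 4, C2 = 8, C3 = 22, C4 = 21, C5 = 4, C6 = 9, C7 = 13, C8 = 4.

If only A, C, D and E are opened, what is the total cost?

Total cost: 936

Each client site is assigned to its cheapest site among the open ones.
{A, C, D, E}: C1→C 3·4=12, C2→C 3·8=24, C3→D 5·22=110, C4→A 3·21=63, C5→D 5·4=20, C6→D 4·9=36, C7→C 2·13=26, C8→D 5·4=20. Service 311; fixed 625; total 936.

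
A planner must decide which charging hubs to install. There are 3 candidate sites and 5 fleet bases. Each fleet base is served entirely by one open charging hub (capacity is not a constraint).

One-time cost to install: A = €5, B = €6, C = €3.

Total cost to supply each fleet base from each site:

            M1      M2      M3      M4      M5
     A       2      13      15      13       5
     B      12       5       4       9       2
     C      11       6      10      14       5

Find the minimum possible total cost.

Minimum total cost: 33

For any fixed open set, each fleet base goes to its cheapest open site; total = fixed + service.
{A, B}: M1→A 2, M2→B 5, M3→B 4, M4→B 9, M5→B 2. Service 22; fixed 11; total 33.
{A, B, C}: M1→A 2, M2→B 5, M3→B 4, M4→B 9, M5→B 2. Service 22; fixed 14; total 36.
{B}: service 32 + fixed 6 = 38
{C}: service 46 + fixed 3 = 49
No other subset beats 33.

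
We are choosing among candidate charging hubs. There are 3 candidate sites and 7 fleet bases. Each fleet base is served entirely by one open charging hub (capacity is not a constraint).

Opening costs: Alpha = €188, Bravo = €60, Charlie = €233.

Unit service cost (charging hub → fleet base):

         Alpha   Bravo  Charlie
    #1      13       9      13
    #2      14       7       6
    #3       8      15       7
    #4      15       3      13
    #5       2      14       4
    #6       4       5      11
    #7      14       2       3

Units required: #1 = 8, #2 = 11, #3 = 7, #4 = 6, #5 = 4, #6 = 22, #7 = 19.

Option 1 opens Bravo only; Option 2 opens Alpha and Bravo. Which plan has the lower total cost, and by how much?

Option 1 is cheaper by 69.

Option 1: {Bravo}: #1→Bravo 9·8=72, #2→Bravo 7·11=77, #3→Bravo 15·7=105, #4→Bravo 3·6=18, #5→Bravo 14·4=56, #6→Bravo 5·22=110, #7→Bravo 2·19=38. Service 476; fixed 60; total 536.
Option 2: {Alpha, Bravo}: #1→Bravo 9·8=72, #2→Bravo 7·11=77, #3→Alpha 8·7=56, #4→Bravo 3·6=18, #5→Alpha 2·4=8, #6→Alpha 4·22=88, #7→Bravo 2·19=38. Service 357; fixed 248; total 605.
Difference: |536 − 605| = 69.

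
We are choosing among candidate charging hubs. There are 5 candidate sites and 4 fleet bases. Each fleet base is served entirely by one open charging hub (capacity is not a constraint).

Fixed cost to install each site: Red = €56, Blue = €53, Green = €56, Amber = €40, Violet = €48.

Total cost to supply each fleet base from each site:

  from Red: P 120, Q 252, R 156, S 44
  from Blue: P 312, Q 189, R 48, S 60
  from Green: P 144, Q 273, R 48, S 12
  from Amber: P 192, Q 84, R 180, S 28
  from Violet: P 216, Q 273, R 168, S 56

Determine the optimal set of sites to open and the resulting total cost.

Open Green and Amber; minimum total cost 384.

For any fixed open set, each fleet base goes to its cheapest open site; total = fixed + service.
{Green, Amber}: P→Green 144, Q→Amber 84, R→Green 48, S→Green 12. Service 288; fixed 96; total 384.
{Red, Green, Amber}: service 264 + fixed 152 = 416
{Red, Blue, Amber}: service 280 + fixed 149 = 429
{Red, Blue, Green, Amber, Violet}: service 264 + fixed 253 = 517
No other subset beats 384.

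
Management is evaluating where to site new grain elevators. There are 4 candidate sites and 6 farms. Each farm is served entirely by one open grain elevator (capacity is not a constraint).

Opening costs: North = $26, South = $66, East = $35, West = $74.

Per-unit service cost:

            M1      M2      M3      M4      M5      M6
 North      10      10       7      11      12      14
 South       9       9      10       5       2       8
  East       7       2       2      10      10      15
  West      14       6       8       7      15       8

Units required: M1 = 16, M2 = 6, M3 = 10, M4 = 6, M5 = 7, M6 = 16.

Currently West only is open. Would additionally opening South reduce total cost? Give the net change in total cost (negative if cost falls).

Current service cost with {West}: 615.
Adding South: each farm re-picks its cheapest; new service cost 432, saving 183.
Extra fixed cost: 66. Net change = 66 − 183 = -117.
(Totals: 689 → 572.)

Yes — net change −117 (cost falls by 117).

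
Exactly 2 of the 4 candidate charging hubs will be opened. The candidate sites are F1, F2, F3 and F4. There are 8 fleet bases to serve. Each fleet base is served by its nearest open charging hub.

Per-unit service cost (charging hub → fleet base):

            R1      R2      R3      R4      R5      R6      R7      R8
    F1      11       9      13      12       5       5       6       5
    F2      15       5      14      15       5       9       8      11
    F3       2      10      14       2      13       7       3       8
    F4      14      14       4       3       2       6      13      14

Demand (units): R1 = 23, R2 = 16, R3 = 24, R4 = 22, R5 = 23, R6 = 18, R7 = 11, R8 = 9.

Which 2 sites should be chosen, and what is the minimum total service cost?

Choose F3 and F4; total service cost 605.

With exactly 2 open, each fleet base uses its cheapest among the chosen.
{F3, F4}: R1→F3 2·23=46, R2→F3 10·16=160, R3→F4 4·24=96, R4→F3 2·22=44, R5→F4 2·23=46, R6→F4 6·18=108, R7→F3 3·11=33, R8→F3 8·9=72. Service cost 605.
{F1, F4}: service cost 806
{F1, F3}: service cost 829
Among all 6 size-2 choices, {F3, F4} is lowest.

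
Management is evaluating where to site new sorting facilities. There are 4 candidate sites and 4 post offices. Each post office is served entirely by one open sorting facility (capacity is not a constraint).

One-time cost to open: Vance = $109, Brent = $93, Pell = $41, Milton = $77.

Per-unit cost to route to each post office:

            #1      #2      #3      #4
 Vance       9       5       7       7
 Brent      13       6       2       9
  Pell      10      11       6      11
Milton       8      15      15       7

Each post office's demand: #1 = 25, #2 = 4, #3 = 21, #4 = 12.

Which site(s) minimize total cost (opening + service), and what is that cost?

For any fixed open set, each post office goes to its cheapest open site; total = fixed + service.
{Brent, Milton}: #1→Milton 8·25=200, #2→Brent 6·4=24, #3→Brent 2·21=42, #4→Milton 7·12=84. Service 350; fixed 170; total 520.
{Brent, Pell}: service 424 + fixed 134 = 558
{Brent, Pell, Milton}: service 350 + fixed 211 = 561
{Vance, Brent, Pell, Milton}: service 346 + fixed 320 = 666
(All 15 nonempty subsets were checked; Brent and Milton is lowest.)

Open Brent and Milton; minimum total cost 520.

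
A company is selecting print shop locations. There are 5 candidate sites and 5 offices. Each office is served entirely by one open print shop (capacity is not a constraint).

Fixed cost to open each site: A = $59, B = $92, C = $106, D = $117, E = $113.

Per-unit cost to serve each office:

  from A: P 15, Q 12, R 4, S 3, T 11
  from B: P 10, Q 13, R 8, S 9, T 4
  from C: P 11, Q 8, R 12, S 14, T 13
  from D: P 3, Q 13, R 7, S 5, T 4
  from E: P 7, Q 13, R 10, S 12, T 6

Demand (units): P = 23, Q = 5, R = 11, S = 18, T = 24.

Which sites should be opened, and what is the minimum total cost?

Open A and D; minimum total cost 499.

For any fixed open set, each office goes to its cheapest open site; total = fixed + service.
{A, D}: P→D 3·23=69, Q→A 12·5=60, R→A 4·11=44, S→A 3·18=54, T→D 4·24=96. Service 323; fixed 176; total 499.
{D}: P→D 3·23=69, Q→D 13·5=65, R→D 7·11=77, S→D 5·18=90, T→D 4·24=96. Service 397; fixed 117; total 514.
{A, C, D}: service 303 + fixed 282 = 585
{A, B, C, D, E}: service 303 + fixed 487 = 790
No other subset beats 499.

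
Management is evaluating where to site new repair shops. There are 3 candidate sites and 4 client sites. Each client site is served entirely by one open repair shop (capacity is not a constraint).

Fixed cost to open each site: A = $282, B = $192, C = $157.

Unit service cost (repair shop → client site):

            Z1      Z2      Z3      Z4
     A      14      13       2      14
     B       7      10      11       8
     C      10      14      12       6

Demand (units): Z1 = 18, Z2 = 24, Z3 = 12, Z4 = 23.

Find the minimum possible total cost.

Minimum total cost: 874

For any fixed open set, each client site goes to its cheapest open site; total = fixed + service.
{B}: Z1→B 7·18=126, Z2→B 10·24=240, Z3→B 11·12=132, Z4→B 8·23=184. Service 682; fixed 192; total 874.
{C}: service 798 + fixed 157 = 955
{B, C}: service 636 + fixed 349 = 985
{A, B, C}: Z1→B 7·18=126, Z2→B 10·24=240, Z3→A 2·12=24, Z4→C 6·23=138. Service 528; fixed 631; total 1159.
(All 7 nonempty subsets were checked; B only is lowest.)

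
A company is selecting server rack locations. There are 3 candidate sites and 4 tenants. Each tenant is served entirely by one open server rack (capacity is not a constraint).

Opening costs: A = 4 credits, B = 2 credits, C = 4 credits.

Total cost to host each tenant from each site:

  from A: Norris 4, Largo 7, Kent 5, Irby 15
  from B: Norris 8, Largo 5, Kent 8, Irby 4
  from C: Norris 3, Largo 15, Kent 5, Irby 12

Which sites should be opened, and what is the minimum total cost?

Open B and C; minimum total cost 23.

For any fixed open set, each tenant goes to its cheapest open site; total = fixed + service.
{B, C}: Norris→C 3, Largo→B 5, Kent→C 5, Irby→B 4. Service 17; fixed 6; total 23.
{A, B}: service 18 + fixed 6 = 24
{A, B, C}: service 17 + fixed 10 = 27
{B}: service 25 + fixed 2 = 27
No other subset beats 23.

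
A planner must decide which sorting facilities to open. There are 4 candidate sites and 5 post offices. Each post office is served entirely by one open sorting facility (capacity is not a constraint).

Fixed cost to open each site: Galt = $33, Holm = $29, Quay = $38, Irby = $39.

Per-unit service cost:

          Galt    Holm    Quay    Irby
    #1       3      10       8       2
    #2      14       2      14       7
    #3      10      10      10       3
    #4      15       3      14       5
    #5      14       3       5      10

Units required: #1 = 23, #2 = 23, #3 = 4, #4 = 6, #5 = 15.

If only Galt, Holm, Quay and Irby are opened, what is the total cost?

Each post office is assigned to its cheapest site among the open ones.
{Galt, Holm, Quay, Irby}: #1→Irby 2·23=46, #2→Holm 2·23=46, #3→Irby 3·4=12, #4→Holm 3·6=18, #5→Holm 3·15=45. Service 167; fixed 139; total 306.

Total cost: 306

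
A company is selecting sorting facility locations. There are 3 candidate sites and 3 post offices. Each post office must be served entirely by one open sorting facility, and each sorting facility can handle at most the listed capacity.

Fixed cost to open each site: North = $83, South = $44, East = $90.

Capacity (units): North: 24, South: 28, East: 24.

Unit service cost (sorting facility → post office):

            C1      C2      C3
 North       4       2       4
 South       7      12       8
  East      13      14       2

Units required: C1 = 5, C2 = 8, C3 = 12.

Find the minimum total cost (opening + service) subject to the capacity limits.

Minimum total cost: 226

Open {North, South}: C1→South 7·5=35, C2→North 2·8=16, C3→North 4·12=48.
Loads: North carries 20/24, South carries 5/28. Service 99; fixed 127; total 226.
Next best feasible plan costs 233.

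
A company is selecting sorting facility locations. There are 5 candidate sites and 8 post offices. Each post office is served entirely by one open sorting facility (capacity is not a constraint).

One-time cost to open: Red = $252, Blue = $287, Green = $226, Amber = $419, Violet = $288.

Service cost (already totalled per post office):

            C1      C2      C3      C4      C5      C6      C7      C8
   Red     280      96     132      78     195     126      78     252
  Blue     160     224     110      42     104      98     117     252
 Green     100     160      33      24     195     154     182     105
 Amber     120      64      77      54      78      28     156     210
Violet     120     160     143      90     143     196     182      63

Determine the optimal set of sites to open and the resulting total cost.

Open Green only; minimum total cost 1179.

For any fixed open set, each post office goes to its cheapest open site; total = fixed + service.
{Green}: C1→Green 100, C2→Green 160, C3→Green 33, C4→Green 24, C5→Green 195, C6→Green 154, C7→Green 182, C8→Green 105. Service 953; fixed 226; total 1179.
{Amber}: service 787 + fixed 419 = 1206
{Green, Amber}: C1→Green 100, C2→Amber 64, C3→Green 33, C4→Green 24, C5→Amber 78, C6→Amber 28, C7→Amber 156, C8→Green 105. Service 588; fixed 645; total 1233.
{Red, Blue, Green, Amber, Violet}: service 468 + fixed 1472 = 1940
No other subset beats 1179.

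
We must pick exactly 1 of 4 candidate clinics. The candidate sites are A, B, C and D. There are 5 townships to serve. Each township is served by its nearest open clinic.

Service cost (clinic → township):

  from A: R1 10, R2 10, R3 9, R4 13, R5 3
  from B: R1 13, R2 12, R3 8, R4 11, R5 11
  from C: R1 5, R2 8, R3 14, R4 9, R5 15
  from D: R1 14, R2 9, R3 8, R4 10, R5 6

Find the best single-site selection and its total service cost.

With exactly 1 open, each township uses its cheapest among the chosen.
{A}: R1→A 10, R2→A 10, R3→A 9, R4→A 13, R5→A 3. Service cost 45.
{D}: service cost 47
{C}: service cost 51
Among all 4 size-1 choices, {A} is lowest.

Choose A only; total service cost 45.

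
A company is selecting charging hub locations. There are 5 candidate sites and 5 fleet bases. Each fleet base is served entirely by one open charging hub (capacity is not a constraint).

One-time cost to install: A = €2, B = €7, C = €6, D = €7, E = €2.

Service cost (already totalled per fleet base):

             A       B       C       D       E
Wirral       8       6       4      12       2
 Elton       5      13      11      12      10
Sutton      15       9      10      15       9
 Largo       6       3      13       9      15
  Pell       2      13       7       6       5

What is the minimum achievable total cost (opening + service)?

Minimum total cost: 28

For any fixed open set, each fleet base goes to its cheapest open site; total = fixed + service.
{A, E}: Wirral→E 2, Elton→A 5, Sutton→E 9, Largo→A 6, Pell→A 2. Service 24; fixed 4; total 28.
{A, B, E}: service 21 + fixed 11 = 32
{A, B}: service 25 + fixed 9 = 34
{A, B, C, D, E}: service 21 + fixed 24 = 45
No other subset beats 28.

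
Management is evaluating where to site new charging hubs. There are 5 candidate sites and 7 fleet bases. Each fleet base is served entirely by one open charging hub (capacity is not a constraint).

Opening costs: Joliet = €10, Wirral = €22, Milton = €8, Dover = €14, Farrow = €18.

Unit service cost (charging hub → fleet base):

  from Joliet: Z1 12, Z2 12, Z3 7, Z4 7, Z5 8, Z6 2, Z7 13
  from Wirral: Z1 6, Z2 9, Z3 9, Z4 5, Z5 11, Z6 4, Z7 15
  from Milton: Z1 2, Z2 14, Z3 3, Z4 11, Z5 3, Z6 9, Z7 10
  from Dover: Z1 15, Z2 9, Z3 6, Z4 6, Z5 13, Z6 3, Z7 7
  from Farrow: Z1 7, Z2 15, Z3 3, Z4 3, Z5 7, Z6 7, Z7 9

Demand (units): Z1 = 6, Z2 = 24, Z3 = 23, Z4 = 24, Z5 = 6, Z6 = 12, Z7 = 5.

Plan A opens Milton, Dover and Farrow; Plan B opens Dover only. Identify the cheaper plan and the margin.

Plan A: {Milton, Dover, Farrow}: Z1→Milton 2·6=12, Z2→Dover 9·24=216, Z3→Milton 3·23=69, Z4→Farrow 3·24=72, Z5→Milton 3·6=18, Z6→Dover 3·12=36, Z7→Dover 7·5=35. Service 458; fixed 40; total 498.
Plan B: {Dover}: Z1→Dover 15·6=90, Z2→Dover 9·24=216, Z3→Dover 6·23=138, Z4→Dover 6·24=144, Z5→Dover 13·6=78, Z6→Dover 3·12=36, Z7→Dover 7·5=35. Service 737; fixed 14; total 751.
Difference: |498 − 751| = 253.

Plan A is cheaper by 253.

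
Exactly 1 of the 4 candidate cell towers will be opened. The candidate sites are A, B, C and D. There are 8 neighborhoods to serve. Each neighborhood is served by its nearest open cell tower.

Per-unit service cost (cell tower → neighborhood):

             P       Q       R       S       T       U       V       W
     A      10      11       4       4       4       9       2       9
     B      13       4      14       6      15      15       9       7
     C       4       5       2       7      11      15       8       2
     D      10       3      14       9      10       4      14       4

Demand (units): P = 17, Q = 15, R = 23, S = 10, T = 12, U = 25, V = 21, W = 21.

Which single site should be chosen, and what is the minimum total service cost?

With exactly 1 open, each neighborhood uses its cheapest among the chosen.
{A}: P→A 10·17=170, Q→A 11·15=165, R→A 4·23=92, S→A 4·10=40, T→A 4·12=48, U→A 9·25=225, V→A 2·21=42, W→A 9·21=189. Service cost 971.
{C}: service cost 976
{D}: service cost 1225
Among all 4 size-1 choices, {A} is lowest.

Choose A only; total service cost 971.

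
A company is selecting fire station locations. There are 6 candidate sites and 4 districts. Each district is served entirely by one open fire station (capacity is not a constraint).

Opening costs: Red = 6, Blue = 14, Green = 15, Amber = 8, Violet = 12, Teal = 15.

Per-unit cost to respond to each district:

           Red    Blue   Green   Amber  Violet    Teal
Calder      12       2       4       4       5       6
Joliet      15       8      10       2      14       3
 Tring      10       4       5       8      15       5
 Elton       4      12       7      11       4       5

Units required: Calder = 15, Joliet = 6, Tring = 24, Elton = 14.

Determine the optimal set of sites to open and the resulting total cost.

For any fixed open set, each district goes to its cheapest open site; total = fixed + service.
{Red, Blue, Amber}: Calder→Blue 2·15=30, Joliet→Amber 2·6=12, Tring→Blue 4·24=96, Elton→Red 4·14=56. Service 194; fixed 28; total 222.
{Blue, Amber, Violet}: service 194 + fixed 34 = 228
{Red, Blue, Amber, Violet}: service 194 + fixed 40 = 234
{Red, Blue, Green, Amber, Violet, Teal}: service 194 + fixed 70 = 264
No other subset beats 222.

Open Red, Blue and Amber; minimum total cost 222.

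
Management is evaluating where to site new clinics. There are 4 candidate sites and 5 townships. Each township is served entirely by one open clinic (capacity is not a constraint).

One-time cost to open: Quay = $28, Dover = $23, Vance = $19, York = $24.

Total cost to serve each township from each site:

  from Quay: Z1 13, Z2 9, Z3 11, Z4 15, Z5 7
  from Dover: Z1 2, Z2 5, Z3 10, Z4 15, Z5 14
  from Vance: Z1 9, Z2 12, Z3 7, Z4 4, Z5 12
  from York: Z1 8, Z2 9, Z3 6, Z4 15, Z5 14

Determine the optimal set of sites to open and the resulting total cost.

Open Vance only; minimum total cost 63.

For any fixed open set, each township goes to its cheapest open site; total = fixed + service.
{Vance}: Z1→Vance 9, Z2→Vance 12, Z3→Vance 7, Z4→Vance 4, Z5→Vance 12. Service 44; fixed 19; total 63.
{Dover}: service 46 + fixed 23 = 69
{Dover, Vance}: Z1→Dover 2, Z2→Dover 5, Z3→Vance 7, Z4→Vance 4, Z5→Vance 12. Service 30; fixed 42; total 72.
{Quay, Dover, Vance, York}: service 24 + fixed 94 = 118
No other subset beats 63.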